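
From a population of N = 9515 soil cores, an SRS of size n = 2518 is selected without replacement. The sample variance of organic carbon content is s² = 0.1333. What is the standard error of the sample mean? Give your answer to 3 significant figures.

0.00624

Under SRS without replacement, Var(ȳ) = (1 − f)·s²/n with f = n/N = 2518/9515 = 0.26463479.
Var(ȳ) = (1 − 0.26463479)·0.1333/2518 = 0.73536521·5.293884 × 10^-5 = 3.8929382 × 10^-5.
SE(ȳ) = √(3.8929382 × 10^-5) = 0.00624.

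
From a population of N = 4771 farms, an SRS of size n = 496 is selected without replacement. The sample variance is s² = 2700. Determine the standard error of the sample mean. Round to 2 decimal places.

2.21

Under SRS without replacement, Var(ȳ) = (1 − f)·s²/n with f = n/N = 496/4771 = 0.10396143.
Var(ȳ) = (1 − 0.10396143)·2700/496 = 0.89603857·5.4435484 = 4.8776293.
SE(ȳ) = √(4.8776293) = 2.21.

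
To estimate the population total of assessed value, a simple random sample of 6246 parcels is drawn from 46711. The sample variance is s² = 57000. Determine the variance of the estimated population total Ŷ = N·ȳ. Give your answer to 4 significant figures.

Var(Ŷ) = N²·Var(ȳ) = N²·(1 − n/N)·s²/n.
f = 6246/46711 = 0.13371583; Var(ȳ) = 0.86628417·57000/6246 = 7.9055712.
Var(Ŷ) = 46711² · 7.9055712 = 1.7249304 × 10^10.

1.725 × 10^10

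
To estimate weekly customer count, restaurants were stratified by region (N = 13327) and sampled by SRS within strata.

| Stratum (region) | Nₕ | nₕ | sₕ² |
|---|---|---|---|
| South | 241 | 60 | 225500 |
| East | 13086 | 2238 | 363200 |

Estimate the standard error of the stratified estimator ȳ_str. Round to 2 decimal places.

11.43

Var(ȳ_str) = Σₕ Wₕ²(1 − fₕ)sₕ²/nₕ with Wₕ = Nₕ/N, N = 13327.
South: Wₕ = 0.01808359; term = 0.01808359²·(1 − 0.24896266)·225500/60 = 0.92305189.
East: Wₕ = 0.98191641; term = 0.98191641²·(1 − 0.17102247)·363200/2238 = 129.71122.
Sum = 130.63427.
SE = √(130.63427) = 11.43.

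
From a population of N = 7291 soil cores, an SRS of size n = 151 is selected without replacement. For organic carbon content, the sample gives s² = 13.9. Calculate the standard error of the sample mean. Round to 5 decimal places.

Under SRS without replacement, Var(ȳ) = (1 − f)·s²/n with f = n/N = 151/7291 = 0.02071046.
Var(ȳ) = (1 − 0.02071046)·13.9/151 = 0.97928954·0.09205298 = 0.09014652.
SE(ȳ) = √(0.09014652) = 0.30024.

0.30024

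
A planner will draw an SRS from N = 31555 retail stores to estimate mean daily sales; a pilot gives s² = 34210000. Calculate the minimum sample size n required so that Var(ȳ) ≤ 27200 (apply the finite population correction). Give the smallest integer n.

1210

Without fpc, n₀ = s²/D = 34210000/27200 = 1257.7206.
With fpc, (1 − n/N)·s²/n ≤ D requires n ≥ n₀/(1 + n₀/N) = 1257.7206/(1 + 1257.7206/31555) = 1209.5118.
Rounding up, n = 1210.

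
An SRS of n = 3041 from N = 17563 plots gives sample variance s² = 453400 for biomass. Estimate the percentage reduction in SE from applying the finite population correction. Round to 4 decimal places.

f = n/N = 3041/17563 = 0.17314810.
SE_no-fpc = √(s²/n) = 12.210475; SE_fpc = √((1−f)s²/n) = 11.103155.
Ratio = √(1−f) = 0.90931397. Reduction = 100·(1 − 0.90931397) = 9.0686%.

9.0686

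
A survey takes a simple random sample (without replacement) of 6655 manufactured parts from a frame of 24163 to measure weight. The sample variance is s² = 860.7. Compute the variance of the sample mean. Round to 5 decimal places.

0.09371

Under SRS without replacement, Var(ȳ) = (1 − f)·s²/n with f = n/N = 6655/24163 = 0.27542110.
Var(ȳ) = (1 − 0.27542110)·860.7/6655 = 0.72457890·0.12933133 = 0.093710753.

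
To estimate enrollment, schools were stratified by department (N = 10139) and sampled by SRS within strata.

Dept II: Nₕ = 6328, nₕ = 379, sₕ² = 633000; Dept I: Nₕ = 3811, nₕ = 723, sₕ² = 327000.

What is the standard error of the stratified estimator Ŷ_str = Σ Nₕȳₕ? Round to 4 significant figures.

261100

Var(Ŷ_str) = Σₕ Nₕ²(1 − fₕ)sₕ²/nₕ.
Dept II: 6328²·(1 − 379/6328)·633000/379 = 6.2874557 × 10^10.
Dept I: 3811²·(1 − 723/3811)·327000/723 = 5.3226229 × 10^9.
Sum = 6.819718 × 10^10.
SE = √(6.819718 × 10^10) = 261100.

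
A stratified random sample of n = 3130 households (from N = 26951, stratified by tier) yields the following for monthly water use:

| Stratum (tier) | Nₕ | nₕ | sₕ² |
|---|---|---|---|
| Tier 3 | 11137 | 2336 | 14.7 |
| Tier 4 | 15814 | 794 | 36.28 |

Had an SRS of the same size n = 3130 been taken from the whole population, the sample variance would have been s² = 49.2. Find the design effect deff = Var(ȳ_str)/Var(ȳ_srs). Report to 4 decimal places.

Var(ȳ_str) = Σ Wₕ²(1−fₕ)sₕ²/nₕ with Wₕ = Nₕ/26951:
  Tier 3: (11137/26951)²·(1−2336/11137)·14.7/2336 = 8.4917064 × 10^-4
  Tier 4: (15814/26951)²·(1−794/15814)·36.28/794 = 0.014941998
  → Var(ȳ_str) = 0.015791169.
Var(ȳ_srs) = (1 − 3130/26951)·49.2/3130 = 0.013893315.
deff = 0.015791169 / 0.013893315 = 1.1366.

1.1366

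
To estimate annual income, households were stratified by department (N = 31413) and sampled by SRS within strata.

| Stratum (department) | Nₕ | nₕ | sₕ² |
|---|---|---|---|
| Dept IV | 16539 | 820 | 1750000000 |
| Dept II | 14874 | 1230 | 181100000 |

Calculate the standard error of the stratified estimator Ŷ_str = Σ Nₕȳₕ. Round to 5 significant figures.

Var(Ŷ_str) = Σₕ Nₕ²(1 − fₕ)sₕ²/nₕ.
Dept IV: 16539²·(1 − 820/16539)·1750000000/820 = 5.5482798 × 10^14.
Dept II: 14874²·(1 − 1230/14874)·181100000/1230 = 2.9880154 × 10^13.
Sum = 5.8470813 × 10^14.
SE = √(5.8470813 × 10^14) = 2.4181 × 10^7.

2.4181 × 10^7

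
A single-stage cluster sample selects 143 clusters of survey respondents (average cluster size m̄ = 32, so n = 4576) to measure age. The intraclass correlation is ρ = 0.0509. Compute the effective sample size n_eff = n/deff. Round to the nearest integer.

1775

deff = 1 + (32 − 1)·0.0509 = 1 + 1.5779 = 2.5779.
n_eff = 4576 / 2.5779 = 1775.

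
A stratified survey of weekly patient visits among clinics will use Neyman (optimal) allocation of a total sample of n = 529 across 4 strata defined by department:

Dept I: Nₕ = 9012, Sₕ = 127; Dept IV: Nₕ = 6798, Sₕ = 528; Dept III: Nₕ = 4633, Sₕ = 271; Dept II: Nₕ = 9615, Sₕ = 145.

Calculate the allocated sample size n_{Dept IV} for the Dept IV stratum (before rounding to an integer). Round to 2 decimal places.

Neyman allocation: nₕ = n·NₕSₕ / Σⱼ NⱼSⱼ.
Σ NⱼSⱼ = 9012·127 + 6798·528 + 4633·271 + 9615·145 = 7.383586 × 10^6.
n_{Dept IV} = 529·6798·528 / (7.383586 × 10^6) = 257.16.

257.16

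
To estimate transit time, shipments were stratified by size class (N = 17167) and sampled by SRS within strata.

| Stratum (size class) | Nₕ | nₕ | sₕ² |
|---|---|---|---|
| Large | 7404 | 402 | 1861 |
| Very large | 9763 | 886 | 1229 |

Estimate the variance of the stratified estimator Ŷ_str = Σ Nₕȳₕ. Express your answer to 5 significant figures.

3.6022 × 10^8

Var(Ŷ_str) = Σₕ Nₕ²(1 − fₕ)sₕ²/nₕ.
Large: 7404²·(1 − 402/7404)·1861/402 = 2.3999867 × 10^8.
Very large: 9763²·(1 − 886/9763)·1229/886 = 1.2021749 × 10^8.
Sum = 3.6021616 × 10^8.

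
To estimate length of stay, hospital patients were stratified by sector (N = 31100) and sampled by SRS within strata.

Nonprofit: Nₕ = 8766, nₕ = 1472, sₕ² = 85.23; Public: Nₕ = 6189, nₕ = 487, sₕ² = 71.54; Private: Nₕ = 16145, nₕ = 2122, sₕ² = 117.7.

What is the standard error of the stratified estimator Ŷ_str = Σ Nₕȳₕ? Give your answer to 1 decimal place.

4630.8

Var(Ŷ_str) = Σₕ Nₕ²(1 − fₕ)sₕ²/nₕ.
Nonprofit: 8766²·(1 − 1472/8766)·85.23/1472 = 3.702132 × 10^6.
Public: 6189²·(1 − 487/6189)·71.54/487 = 5.184032 × 10^6.
Private: 16145²·(1 − 2122/16145)·117.7/2122 = 1.2557699 × 10^7.
Sum = 2.1443863 × 10^7.
SE = √(2.1443863 × 10^7) = 4630.8.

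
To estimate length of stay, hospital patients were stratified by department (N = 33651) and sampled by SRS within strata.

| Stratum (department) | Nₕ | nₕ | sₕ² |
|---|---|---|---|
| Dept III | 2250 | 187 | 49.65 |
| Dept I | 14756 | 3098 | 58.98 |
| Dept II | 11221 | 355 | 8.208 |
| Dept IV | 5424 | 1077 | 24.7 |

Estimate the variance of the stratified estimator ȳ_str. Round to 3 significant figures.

Var(ȳ_str) = Σₕ Wₕ²(1 − fₕ)sₕ²/nₕ with Wₕ = Nₕ/N, N = 33651.
Dept III: Wₕ = 0.06686280; term = 0.06686280²·(1 − 0.08311111)·49.65/187 = 0.0010883371.
Dept I: Wₕ = 0.43850108; term = 0.43850108²·(1 − 0.20994850)·58.98/3098 = 0.0028921453.
Dept II: Wₕ = 0.33345220; term = 0.33345220²·(1 − 0.03163711)·8.208/355 = 0.0024895125.
Dept IV: Wₕ = 0.16118392; term = 0.16118392²·(1 − 0.19856195)·24.7/1077 = 4.7752336 × 10^-4.
Sum = 0.0069475183.

0.00695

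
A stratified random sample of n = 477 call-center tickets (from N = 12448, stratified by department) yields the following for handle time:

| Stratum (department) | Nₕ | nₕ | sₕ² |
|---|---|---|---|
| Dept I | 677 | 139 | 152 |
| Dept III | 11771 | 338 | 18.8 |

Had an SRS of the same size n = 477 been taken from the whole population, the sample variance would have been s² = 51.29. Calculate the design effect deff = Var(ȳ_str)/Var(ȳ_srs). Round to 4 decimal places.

0.4920

Var(ȳ_str) = Σ Wₕ²(1−fₕ)sₕ²/nₕ with Wₕ = Nₕ/12448:
  Dept I: (677/12448)²·(1−139/677)·152/139 = 0.0025703992
  Dept III: (11771/12448)²·(1−338/11771)·18.8/338 = 0.04830761
  → Var(ȳ_str) = 0.050878009.
Var(ȳ_srs) = (1 − 477/12448)·51.29/477 = 0.10340586.
deff = 0.050878009 / 0.10340586 = 0.4920.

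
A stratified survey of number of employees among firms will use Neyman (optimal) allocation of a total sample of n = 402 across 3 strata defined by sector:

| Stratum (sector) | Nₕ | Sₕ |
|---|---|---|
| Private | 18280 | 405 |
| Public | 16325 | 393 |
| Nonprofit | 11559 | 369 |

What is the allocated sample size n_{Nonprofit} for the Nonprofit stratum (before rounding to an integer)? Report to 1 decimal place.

Neyman allocation: nₕ = n·NₕSₕ / Σⱼ NⱼSⱼ.
Σ NⱼSⱼ = 18280·405 + 16325·393 + 11559·369 = 1.8084396 × 10^7.
n_{Nonprofit} = 402·11559·369 / (1.8084396 × 10^7) = 94.8.

94.8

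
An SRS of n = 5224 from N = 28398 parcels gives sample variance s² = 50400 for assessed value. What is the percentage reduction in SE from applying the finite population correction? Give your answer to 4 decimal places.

f = n/N = 5224/28398 = 0.18395662.
SE_no-fpc = √(s²/n) = 3.1060875; SE_fpc = √((1−f)s²/n) = 2.8058878.
Ratio = √(1−f) = 0.90335120. Reduction = 100·(1 − 0.90335120) = 9.6649%.

9.6649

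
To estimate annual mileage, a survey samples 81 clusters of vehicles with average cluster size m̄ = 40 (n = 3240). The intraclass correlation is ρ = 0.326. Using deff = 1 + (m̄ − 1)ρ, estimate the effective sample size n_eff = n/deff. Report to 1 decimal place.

236.3

deff = 1 + (40 − 1)·0.326 = 1 + 12.714 = 13.714.
n_eff = 3240 / 13.714 = 236.3.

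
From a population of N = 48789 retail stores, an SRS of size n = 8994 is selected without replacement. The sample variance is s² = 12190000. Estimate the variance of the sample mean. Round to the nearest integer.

Under SRS without replacement, Var(ȳ) = (1 − f)·s²/n with f = n/N = 8994/48789 = 0.18434483.
Var(ȳ) = (1 − 0.18434483)·12190000/8994 = 0.81565517·1355.348 = 1105.4966.

1105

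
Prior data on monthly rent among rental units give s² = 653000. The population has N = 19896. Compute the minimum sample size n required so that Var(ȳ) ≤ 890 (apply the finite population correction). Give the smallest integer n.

708

Without fpc, n₀ = s²/D = 653000/890 = 733.7079.
With fpc, (1 − n/N)·s²/n ≤ D requires n ≥ n₀/(1 + n₀/N) = 733.7079/(1 + 733.7079/19896) = 707.6131.
Rounding up, n = 708.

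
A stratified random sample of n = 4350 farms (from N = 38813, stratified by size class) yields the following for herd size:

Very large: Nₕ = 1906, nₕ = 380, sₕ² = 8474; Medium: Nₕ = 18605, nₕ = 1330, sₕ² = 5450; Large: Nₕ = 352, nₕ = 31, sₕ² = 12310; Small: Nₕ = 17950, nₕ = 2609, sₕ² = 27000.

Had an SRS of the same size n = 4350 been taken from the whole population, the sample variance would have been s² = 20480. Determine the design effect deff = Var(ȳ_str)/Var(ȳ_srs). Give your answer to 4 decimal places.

0.6791

Var(ȳ_str) = Σ Wₕ²(1−fₕ)sₕ²/nₕ with Wₕ = Nₕ/38813:
  Very large: (1906/38813)²·(1−380/1906)·8474/380 = 0.043055424
  Medium: (18605/38813)²·(1−1330/18605)·5450/1330 = 0.87425509
  Large: (352/38813)²·(1−31/352)·12310/31 = 0.029784453
  Small: (17950/38813)²·(1−2609/17950)·27000/2609 = 1.8917049
  → Var(ȳ_str) = 2.8387999.
Var(ȳ_srs) = (1 − 4350/38813)·20480/4350 = 4.1803877.
deff = 2.8387999 / 4.1803877 = 0.6791.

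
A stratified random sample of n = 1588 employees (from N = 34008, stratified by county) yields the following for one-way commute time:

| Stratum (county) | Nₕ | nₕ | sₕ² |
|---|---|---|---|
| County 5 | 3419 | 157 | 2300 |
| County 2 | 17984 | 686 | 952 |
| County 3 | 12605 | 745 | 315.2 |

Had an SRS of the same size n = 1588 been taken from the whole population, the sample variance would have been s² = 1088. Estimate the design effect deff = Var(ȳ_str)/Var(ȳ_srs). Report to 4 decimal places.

0.8715

Var(ȳ_str) = Σ Wₕ²(1−fₕ)sₕ²/nₕ with Wₕ = Nₕ/34008:
  County 5: (3419/34008)²·(1−157/3419)·2300/157 = 0.14126971
  County 2: (17984/34008)²·(1−686/17984)·952/686 = 0.37327838
  County 3: (12605/34008)²·(1−745/12605)·315.2/745 = 0.054688409
  → Var(ȳ_str) = 0.5692365.
Var(ȳ_srs) = (1 − 1588/34008)·1088/1588 = 0.65314607.
deff = 0.5692365 / 0.65314607 = 0.8715.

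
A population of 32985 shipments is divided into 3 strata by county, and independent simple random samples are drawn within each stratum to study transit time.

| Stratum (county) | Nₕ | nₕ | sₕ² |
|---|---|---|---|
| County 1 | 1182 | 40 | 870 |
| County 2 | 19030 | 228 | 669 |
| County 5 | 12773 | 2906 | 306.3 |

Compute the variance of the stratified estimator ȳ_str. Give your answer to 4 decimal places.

Var(ȳ_str) = Σₕ Wₕ²(1 − fₕ)sₕ²/nₕ with Wₕ = Nₕ/N, N = 32985.
County 1: Wₕ = 0.03583447; term = 0.03583447²·(1 − 0.03384095)·870/40 = 0.02698422.
County 2: Wₕ = 0.57692891; term = 0.57692891²·(1 − 0.01198108)·669/228 = 0.96494182.
County 5: Wₕ = 0.38723662; term = 0.38723662²·(1 − 0.22751116)·306.3/2906 = 0.01220946.
Sum = 1.0041355.

1.0041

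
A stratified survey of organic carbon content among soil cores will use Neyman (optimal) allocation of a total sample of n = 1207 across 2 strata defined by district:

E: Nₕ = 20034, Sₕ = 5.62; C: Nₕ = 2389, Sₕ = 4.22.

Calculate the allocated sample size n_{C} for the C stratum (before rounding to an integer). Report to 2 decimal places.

Neyman allocation: nₕ = n·NₕSₕ / Σⱼ NⱼSⱼ.
Σ NⱼSⱼ = 20034·5.62 + 2389·4.22 = 122672.66.
n_{C} = 1207·2389·4.22 / 122672.66 = 99.19.

99.19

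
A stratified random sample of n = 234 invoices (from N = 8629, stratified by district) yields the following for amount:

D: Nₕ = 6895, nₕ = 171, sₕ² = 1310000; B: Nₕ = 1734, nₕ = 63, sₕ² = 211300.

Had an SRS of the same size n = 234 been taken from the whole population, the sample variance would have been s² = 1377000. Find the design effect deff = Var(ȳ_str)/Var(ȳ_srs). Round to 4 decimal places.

Var(ȳ_str) = Σ Wₕ²(1−fₕ)sₕ²/nₕ with Wₕ = Nₕ/8629:
  D: (6895/8629)²·(1−171/6895)·1310000/171 = 4769.9763
  B: (1734/8629)²·(1−63/1734)·211300/63 = 130.51594
  → Var(ȳ_str) = 4900.4922.
Var(ȳ_srs) = (1 − 234/8629)·1377000/234 = 5725.0372.
deff = 4900.4922 / 5725.0372 = 0.8560.

0.8560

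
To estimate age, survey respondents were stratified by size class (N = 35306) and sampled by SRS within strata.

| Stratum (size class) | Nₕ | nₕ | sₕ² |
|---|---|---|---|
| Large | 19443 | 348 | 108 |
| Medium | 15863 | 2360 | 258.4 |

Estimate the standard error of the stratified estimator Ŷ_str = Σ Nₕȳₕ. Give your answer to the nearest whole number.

11776

Var(Ŷ_str) = Σₕ Nₕ²(1 − fₕ)sₕ²/nₕ.
Large: 19443²·(1 − 348/19443)·108/348 = 1.1521989 × 10^8.
Medium: 15863²·(1 − 2360/15863)·258.4/2360 = 2.3452876 × 10^7.
Sum = 1.3867277 × 10^8.
SE = √(1.3867277 × 10^8) = 11776.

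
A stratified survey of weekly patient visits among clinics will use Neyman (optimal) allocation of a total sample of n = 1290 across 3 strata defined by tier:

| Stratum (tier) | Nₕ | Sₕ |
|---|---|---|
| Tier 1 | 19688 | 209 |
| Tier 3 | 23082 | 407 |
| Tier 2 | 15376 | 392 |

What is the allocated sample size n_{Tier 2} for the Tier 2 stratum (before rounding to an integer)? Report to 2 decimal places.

Neyman allocation: nₕ = n·NₕSₕ / Σⱼ NⱼSⱼ.
Σ NⱼSⱼ = 19688·209 + 23082·407 + 15376·392 = 1.9536558 × 10^7.
n_{Tier 2} = 1290·15376·392 / (1.9536558 × 10^7) = 397.99.

397.99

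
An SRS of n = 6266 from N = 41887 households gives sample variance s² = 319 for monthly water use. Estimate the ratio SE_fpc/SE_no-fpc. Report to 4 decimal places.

0.9222

f = n/N = 6266/41887 = 0.14959295.
SE_no-fpc = √(s²/n) = 0.22563172; SE_fpc = √((1−f)s²/n) = 0.20807197.
Ratio = √(1−f) = 0.92217517.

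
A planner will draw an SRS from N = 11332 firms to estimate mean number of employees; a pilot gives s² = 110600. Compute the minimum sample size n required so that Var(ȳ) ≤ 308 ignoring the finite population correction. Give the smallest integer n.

Without fpc, n₀ = s²/D = 110600/308 = 359.0909.
Rounding up, n = 360.

360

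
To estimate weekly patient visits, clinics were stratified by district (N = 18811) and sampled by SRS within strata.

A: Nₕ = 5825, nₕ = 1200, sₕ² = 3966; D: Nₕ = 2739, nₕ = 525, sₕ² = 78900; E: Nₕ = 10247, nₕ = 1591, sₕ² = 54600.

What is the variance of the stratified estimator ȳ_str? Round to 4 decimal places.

Var(ȳ_str) = Σₕ Wₕ²(1 − fₕ)sₕ²/nₕ with Wₕ = Nₕ/N, N = 18811.
A: Wₕ = 0.30965924; term = 0.30965924²·(1 − 0.20600858)·3966/1200 = 0.25162591.
D: Wₕ = 0.14560629; term = 0.14560629²·(1 − 0.19167579)·78900/525 = 2.575512.
E: Wₕ = 0.54473446; term = 0.54473446²·(1 − 0.15526496)·54600/1591 = 8.6022623.
Sum = 11.4294.

11.4294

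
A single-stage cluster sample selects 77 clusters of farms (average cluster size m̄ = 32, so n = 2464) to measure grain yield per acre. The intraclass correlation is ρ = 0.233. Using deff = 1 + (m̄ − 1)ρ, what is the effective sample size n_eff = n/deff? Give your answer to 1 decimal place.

deff = 1 + (32 − 1)·0.233 = 1 + 7.223 = 8.223.
n_eff = 2464 / 8.223 = 299.6.

299.6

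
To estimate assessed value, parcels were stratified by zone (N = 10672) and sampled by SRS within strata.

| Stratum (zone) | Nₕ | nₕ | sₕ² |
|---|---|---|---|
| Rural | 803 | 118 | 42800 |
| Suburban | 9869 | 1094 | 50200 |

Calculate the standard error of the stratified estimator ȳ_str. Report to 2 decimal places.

Var(ȳ_str) = Σₕ Wₕ²(1 − fₕ)sₕ²/nₕ with Wₕ = Nₕ/N, N = 10672.
Rural: Wₕ = 0.07524363; term = 0.07524363²·(1 − 0.14694894)·42800/118 = 1.7517666.
Suburban: Wₕ = 0.92475637; term = 0.92475637²·(1 − 0.11085216)·50200/1094 = 34.89113.
Sum = 36.642897.
SE = √(36.642897) = 6.05.

6.05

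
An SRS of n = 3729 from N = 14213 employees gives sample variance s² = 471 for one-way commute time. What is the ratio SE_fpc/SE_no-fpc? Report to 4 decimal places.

f = n/N = 3729/14213 = 0.26236544.
SE_no-fpc = √(s²/n) = 0.35539741; SE_fpc = √((1−f)s²/n) = 0.30523539.
Ratio = √(1−f) = 0.85885654.

0.8589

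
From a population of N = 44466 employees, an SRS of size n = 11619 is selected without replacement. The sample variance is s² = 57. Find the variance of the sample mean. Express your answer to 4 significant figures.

Under SRS without replacement, Var(ȳ) = (1 − f)·s²/n with f = n/N = 11619/44466 = 0.26130077.
Var(ȳ) = (1 − 0.26130077)·57/11619 = 0.73869923·0.0049057578 = 0.0036238795.

0.003624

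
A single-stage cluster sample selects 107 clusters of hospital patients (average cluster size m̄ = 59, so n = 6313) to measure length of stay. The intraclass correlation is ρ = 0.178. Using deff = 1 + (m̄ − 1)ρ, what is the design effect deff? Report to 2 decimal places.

11.32

deff = 1 + (59 − 1)·0.178 = 1 + 10.324 = 11.324.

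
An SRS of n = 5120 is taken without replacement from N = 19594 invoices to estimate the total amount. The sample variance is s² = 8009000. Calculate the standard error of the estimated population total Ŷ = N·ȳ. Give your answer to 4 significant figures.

Var(Ŷ) = N²·Var(ȳ) = N²·(1 − n/N)·s²/n.
f = 5120/19594 = 0.26130448; Var(ȳ) = 0.73869552·8009000/5120 = 1155.5102.
Var(Ŷ) = 19594² · 1155.5102 = 4.4362906 × 10^11.
SE(Ŷ) = √(4.4362906 × 10^11) = 666100.

666100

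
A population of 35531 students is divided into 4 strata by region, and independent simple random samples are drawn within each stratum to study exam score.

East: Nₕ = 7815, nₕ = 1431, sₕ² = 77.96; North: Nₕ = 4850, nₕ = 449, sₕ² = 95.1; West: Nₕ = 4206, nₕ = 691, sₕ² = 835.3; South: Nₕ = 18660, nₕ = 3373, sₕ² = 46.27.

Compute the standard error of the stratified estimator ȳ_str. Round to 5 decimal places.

0.15162

Var(ȳ_str) = Σₕ Wₕ²(1 − fₕ)sₕ²/nₕ with Wₕ = Nₕ/N, N = 35531.
East: Wₕ = 0.21994878; term = 0.21994878²·(1 − 0.18310940)·77.96/1431 = 0.002152976.
North: Wₕ = 0.13650052; term = 0.13650052²·(1 − 0.09257732)·95.1/449 = 0.0035810668.
West: Wₕ = 0.11837550; term = 0.11837550²·(1 − 0.16428911)·835.3/691 = 0.014156118.
South: Wₕ = 0.52517520; term = 0.52517520²·(1 − 0.18076099)·46.27/3373 = 0.0030995754.
Sum = 0.022989736.
SE = √(0.022989736) = 0.15162.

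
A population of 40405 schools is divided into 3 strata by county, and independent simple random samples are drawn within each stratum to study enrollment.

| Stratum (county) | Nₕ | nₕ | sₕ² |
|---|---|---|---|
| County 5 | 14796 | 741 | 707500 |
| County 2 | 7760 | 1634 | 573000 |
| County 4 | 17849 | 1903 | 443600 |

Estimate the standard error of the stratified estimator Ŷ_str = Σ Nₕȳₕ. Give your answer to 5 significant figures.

530630

Var(Ŷ_str) = Σₕ Nₕ²(1 − fₕ)sₕ²/nₕ.
County 5: 14796²·(1 − 741/14796)·707500/741 = 1.9855618 × 10^11.
County 2: 7760²·(1 − 1634/7760)·573000/1634 = 1.6670218 × 10^10.
County 4: 17849²·(1 − 1903/17849)·443600/1903 = 6.6346558 × 10^10.
Sum = 2.8157296 × 10^11.
SE = √(2.8157296 × 10^11) = 530630.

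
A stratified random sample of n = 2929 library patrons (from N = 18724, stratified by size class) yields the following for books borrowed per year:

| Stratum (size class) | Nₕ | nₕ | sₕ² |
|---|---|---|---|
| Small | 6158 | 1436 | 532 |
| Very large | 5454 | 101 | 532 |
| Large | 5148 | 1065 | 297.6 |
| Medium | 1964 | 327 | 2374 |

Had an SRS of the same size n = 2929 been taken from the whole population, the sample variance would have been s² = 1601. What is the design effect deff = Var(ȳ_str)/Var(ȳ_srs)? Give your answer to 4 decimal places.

Var(ȳ_str) = Σ Wₕ²(1−fₕ)sₕ²/nₕ with Wₕ = Nₕ/18724:
  Small: (6158/18724)²·(1−1436/6158)·532/1436 = 0.030727384
  Very large: (5454/18724)²·(1−101/5454)·532/101 = 0.43863711
  Large: (5148/18724)²·(1−1065/5148)·297.6/1065 = 0.016753439
  Medium: (1964/18724)²·(1−327/1964)·2374/327 = 0.066577251
  → Var(ȳ_str) = 0.55269518.
Var(ȳ_srs) = (1 − 2929/18724)·1601/2929 = 0.4610977.
deff = 0.55269518 / 0.4610977 = 1.1987.

1.1987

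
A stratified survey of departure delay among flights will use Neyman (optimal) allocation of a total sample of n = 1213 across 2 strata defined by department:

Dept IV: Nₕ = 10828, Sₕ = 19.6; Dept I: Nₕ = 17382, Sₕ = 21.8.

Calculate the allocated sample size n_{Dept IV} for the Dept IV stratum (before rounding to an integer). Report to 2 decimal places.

Neyman allocation: nₕ = n·NₕSₕ / Σⱼ NⱼSⱼ.
Σ NⱼSⱼ = 10828·19.6 + 17382·21.8 = 591156.4.
n_{Dept IV} = 1213·10828·19.6 / 591156.4 = 435.47.

435.47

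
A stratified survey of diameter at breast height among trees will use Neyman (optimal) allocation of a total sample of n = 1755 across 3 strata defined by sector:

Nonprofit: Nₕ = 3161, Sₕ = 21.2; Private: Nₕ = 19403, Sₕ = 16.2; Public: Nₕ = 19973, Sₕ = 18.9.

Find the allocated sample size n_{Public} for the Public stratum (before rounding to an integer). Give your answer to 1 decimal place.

Neyman allocation: nₕ = n·NₕSₕ / Σⱼ NⱼSⱼ.
Σ NⱼSⱼ = 3161·21.2 + 19403·16.2 + 19973·18.9 = 758831.5.
n_{Public} = 1755·19973·18.9 / 758831.5 = 873.0.

873.0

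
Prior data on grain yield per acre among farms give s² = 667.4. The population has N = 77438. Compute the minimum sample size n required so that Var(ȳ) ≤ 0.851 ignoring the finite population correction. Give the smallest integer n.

Without fpc, n₀ = s²/D = 667.4/0.851 = 784.2538.
Rounding up, n = 785.

785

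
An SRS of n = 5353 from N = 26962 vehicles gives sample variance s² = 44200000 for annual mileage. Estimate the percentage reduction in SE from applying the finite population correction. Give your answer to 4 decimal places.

10.4756

f = n/N = 5353/26962 = 0.19853868.
SE_no-fpc = √(s²/n) = 90.868323; SE_fpc = √((1−f)s²/n) = 81.349295.
Ratio = √(1−f) = 0.89524372. Reduction = 100·(1 − 0.89524372) = 10.4756%.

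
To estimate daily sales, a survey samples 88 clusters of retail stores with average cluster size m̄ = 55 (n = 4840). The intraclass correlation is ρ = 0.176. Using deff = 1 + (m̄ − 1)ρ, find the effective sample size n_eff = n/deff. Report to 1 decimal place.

460.8

deff = 1 + (55 − 1)·0.176 = 1 + 9.504 = 10.504.
n_eff = 4840 / 10.504 = 460.8.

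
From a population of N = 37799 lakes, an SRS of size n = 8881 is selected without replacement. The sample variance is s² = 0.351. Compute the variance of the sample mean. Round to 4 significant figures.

Under SRS without replacement, Var(ȳ) = (1 − f)·s²/n with f = n/N = 8881/37799 = 0.23495331.
Var(ȳ) = (1 − 0.23495331)·0.351/8881 = 0.76504669·3.9522576 × 10^-5 = 3.0236616 × 10^-5.

3.024 × 10^-5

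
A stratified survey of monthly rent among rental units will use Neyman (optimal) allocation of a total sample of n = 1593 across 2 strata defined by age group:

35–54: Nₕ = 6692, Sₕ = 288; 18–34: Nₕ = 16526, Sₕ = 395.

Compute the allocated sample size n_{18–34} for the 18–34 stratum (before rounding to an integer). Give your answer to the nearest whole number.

Neyman allocation: nₕ = n·NₕSₕ / Σⱼ NⱼSⱼ.
Σ NⱼSⱼ = 6692·288 + 16526·395 = 8.455066 × 10^6.
n_{18–34} = 1593·16526·395 / (8.455066 × 10^6) = 1230.

1230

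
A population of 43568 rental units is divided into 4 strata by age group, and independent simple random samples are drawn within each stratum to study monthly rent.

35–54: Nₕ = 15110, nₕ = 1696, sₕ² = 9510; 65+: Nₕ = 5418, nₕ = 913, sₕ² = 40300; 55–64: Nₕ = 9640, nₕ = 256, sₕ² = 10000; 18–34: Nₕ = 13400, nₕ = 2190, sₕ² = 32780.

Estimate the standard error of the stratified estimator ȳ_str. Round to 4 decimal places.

Var(ȳ_str) = Σₕ Wₕ²(1 − fₕ)sₕ²/nₕ with Wₕ = Nₕ/N, N = 43568.
35–54: Wₕ = 0.34681418; term = 0.34681418²·(1 − 0.11224355)·9510/1696 = 0.5987454.
65+: Wₕ = 0.12435733; term = 0.12435733²·(1 − 0.16851237)·40300/913 = 0.56758749.
55–64: Wₕ = 0.22126331; term = 0.22126331²·(1 − 0.02655602)·10000/256 = 1.8616148.
18–34: Wₕ = 0.30756519; term = 0.30756519²·(1 − 0.16343284)·32780/2190 = 1.1845135.
Sum = 4.2124612.
SE = √(4.2124612) = 2.0524.

2.0524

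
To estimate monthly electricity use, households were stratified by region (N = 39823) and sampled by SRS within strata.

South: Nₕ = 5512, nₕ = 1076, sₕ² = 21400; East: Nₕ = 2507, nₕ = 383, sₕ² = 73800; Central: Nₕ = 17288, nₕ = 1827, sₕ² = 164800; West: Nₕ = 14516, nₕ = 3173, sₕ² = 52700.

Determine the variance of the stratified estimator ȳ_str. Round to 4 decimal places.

17.8812

Var(ȳ_str) = Σₕ Wₕ²(1 − fₕ)sₕ²/nₕ with Wₕ = Nₕ/N, N = 39823.
South: Wₕ = 0.13841248; term = 0.13841248²·(1 − 0.19521045)·21400/1076 = 0.30664388.
East: Wₕ = 0.06295357; term = 0.06295357²·(1 − 0.15277224)·73800/383 = 0.64699137.
Central: Wₕ = 0.43412099; term = 0.43412099²·(1 − 0.10568024)·164800/1827 = 15.203131.
West: Wₕ = 0.36451297; term = 0.36451297²·(1 − 0.21858639)·52700/3173 = 1.7244376.
Sum = 17.881204.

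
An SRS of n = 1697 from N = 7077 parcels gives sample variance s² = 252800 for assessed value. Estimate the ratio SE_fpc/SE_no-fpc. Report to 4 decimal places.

f = n/N = 1697/7077 = 0.23979087.
SE_no-fpc = √(s²/n) = 12.205276; SE_fpc = √((1−f)s²/n) = 10.641777.
Ratio = √(1−f) = 0.87189972.

0.8719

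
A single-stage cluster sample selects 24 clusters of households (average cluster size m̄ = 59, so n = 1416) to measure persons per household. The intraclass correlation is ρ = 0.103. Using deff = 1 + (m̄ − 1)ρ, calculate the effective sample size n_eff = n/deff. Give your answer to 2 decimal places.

203.04

deff = 1 + (59 − 1)·0.103 = 1 + 5.974 = 6.974.
n_eff = 1416 / 6.974 = 203.04.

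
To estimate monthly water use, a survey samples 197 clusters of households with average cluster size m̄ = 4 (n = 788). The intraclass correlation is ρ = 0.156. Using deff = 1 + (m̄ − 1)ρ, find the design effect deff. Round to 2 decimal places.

1.47

deff = 1 + (4 − 1)·0.156 = 1 + 0.468 = 1.468.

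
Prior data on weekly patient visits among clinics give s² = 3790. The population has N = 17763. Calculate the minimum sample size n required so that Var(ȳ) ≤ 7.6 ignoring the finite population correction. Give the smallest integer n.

Without fpc, n₀ = s²/D = 3790/7.6 = 498.6842.
Rounding up, n = 499.

499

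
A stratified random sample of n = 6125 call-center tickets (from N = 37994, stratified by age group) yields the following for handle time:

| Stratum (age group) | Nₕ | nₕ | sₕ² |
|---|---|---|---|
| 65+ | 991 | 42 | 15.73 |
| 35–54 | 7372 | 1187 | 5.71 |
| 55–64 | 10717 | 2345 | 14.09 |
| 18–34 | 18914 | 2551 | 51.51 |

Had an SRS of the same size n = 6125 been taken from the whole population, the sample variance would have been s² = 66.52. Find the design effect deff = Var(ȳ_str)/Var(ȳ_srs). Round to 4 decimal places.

Var(ȳ_str) = Σ Wₕ²(1−fₕ)sₕ²/nₕ with Wₕ = Nₕ/37994:
  65+: (991/37994)²·(1−42/991)·15.73/42 = 2.4399968 × 10^-4
  35–54: (7372/37994)²·(1−1187/7372)·5.71/1187 = 1.5194289 × 10^-4
  55–64: (10717/37994)²·(1−2345/10717)·14.09/2345 = 3.7345696 × 10^-4
  18–34: (18914/37994)²·(1−2551/18914)·51.51/2551 = 0.0043290975
  → Var(ȳ_str) = 0.005098497.
Var(ȳ_srs) = (1 − 6125/37994)·66.52/6125 = 0.0091096054.
deff = 0.005098497 / 0.0091096054 = 0.5597.

0.5597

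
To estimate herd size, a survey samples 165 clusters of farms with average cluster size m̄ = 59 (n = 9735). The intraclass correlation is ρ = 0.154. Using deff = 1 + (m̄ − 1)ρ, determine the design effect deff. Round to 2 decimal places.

deff = 1 + (59 − 1)·0.154 = 1 + 8.932 = 9.932.

9.93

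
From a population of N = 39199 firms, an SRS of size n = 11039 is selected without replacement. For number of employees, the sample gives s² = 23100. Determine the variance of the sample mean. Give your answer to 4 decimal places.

1.5033

Under SRS without replacement, Var(ȳ) = (1 − f)·s²/n with f = n/N = 11039/39199 = 0.28161433.
Var(ȳ) = (1 − 0.28161433)·23100/11039 = 0.71838567·2.0925808 = 1.5032801.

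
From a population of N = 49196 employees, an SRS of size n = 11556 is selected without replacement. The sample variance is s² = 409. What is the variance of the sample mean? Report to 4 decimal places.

0.0271

Under SRS without replacement, Var(ȳ) = (1 − f)·s²/n with f = n/N = 11556/49196 = 0.23489715.
Var(ȳ) = (1 − 0.23489715)·409/11556 = 0.76510285·0.03539287 = 0.027079185.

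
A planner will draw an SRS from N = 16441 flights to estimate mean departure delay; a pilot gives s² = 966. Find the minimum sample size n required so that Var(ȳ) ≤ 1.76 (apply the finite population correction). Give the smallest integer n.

Without fpc, n₀ = s²/D = 966/1.76 = 548.8636.
With fpc, (1 − n/N)·s²/n ≤ D requires n ≥ n₀/(1 + n₀/N) = 548.8636/(1 + 548.8636/16441) = 531.1324.
Rounding up, n = 532.

532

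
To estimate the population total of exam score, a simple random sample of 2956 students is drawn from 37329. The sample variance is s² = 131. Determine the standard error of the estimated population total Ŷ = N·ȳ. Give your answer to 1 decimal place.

7540.8

Var(Ŷ) = N²·Var(ȳ) = N²·(1 − n/N)·s²/n.
f = 2956/37329 = 0.07918776; Var(ȳ) = 0.92081224·131/2956 = 0.040807308.
Var(Ŷ) = 37329² · 0.040807308 = 5.6863116 × 10^7.
SE(Ŷ) = √(5.6863116 × 10^7) = 7540.8.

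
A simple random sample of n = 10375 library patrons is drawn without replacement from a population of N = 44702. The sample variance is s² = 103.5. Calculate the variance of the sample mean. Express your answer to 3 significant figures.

Under SRS without replacement, Var(ȳ) = (1 − f)·s²/n with f = n/N = 10375/44702 = 0.23209252.
Var(ȳ) = (1 − 0.23209252)·103.5/10375 = 0.76790748·0.0099759036 = 0.007660571.

0.00766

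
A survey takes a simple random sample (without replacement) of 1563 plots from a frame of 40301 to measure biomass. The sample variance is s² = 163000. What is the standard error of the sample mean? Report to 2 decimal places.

Under SRS without replacement, Var(ȳ) = (1 − f)·s²/n with f = n/N = 1563/40301 = 0.03878316.
Var(ȳ) = (1 − 0.03878316)·163000/1563 = 0.96121684·104.28663 = 100.24206.
SE(ȳ) = √(100.24206) = 10.01.

10.01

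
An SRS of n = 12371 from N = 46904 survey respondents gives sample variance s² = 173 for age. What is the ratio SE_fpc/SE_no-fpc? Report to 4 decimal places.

0.8580

f = n/N = 12371/46904 = 0.26375149.
SE_no-fpc = √(s²/n) = 0.11825531; SE_fpc = √((1−f)s²/n) = 0.10146888.
Ratio = √(1−f) = 0.85804925.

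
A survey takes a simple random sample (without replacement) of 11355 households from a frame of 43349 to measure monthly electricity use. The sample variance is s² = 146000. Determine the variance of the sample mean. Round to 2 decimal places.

Under SRS without replacement, Var(ȳ) = (1 − f)·s²/n with f = n/N = 11355/43349 = 0.26194376.
Var(ȳ) = (1 − 0.26194376)·146000/11355 = 0.73805624·12.857772 = 9.4897588.

9.49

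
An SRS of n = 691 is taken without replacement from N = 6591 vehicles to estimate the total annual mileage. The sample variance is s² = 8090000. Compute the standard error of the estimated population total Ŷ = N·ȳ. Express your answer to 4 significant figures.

Var(Ŷ) = N²·Var(ȳ) = N²·(1 − n/N)·s²/n.
f = 691/6591 = 0.10483993; Var(ȳ) = 0.89516007·8090000/691 = 10480.239.
Var(Ŷ) = 6591² · 10480.239 = 4.5527501 × 10^11.
SE(Ŷ) = √(4.5527501 × 10^11) = 674700.

674700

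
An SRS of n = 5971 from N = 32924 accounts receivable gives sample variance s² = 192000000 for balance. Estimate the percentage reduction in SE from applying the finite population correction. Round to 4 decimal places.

9.5211

f = n/N = 5971/32924 = 0.18135706.
SE_no-fpc = √(s²/n) = 179.31932; SE_fpc = √((1−f)s²/n) = 162.24613.
Ratio = √(1−f) = 0.90478889. Reduction = 100·(1 − 0.90478889) = 9.5211%.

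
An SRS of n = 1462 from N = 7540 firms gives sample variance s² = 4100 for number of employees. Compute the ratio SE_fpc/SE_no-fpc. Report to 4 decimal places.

0.8978

f = n/N = 1462/7540 = 0.19389920.
SE_no-fpc = √(s²/n) = 1.6746276; SE_fpc = √((1−f)s²/n) = 1.5035328.
Ratio = √(1−f) = 0.89783116.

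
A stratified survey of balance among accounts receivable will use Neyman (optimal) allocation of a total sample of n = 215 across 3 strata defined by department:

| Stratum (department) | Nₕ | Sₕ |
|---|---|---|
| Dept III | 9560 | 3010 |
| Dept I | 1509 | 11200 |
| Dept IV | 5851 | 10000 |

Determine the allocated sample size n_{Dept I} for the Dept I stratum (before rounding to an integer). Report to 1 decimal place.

Neyman allocation: nₕ = n·NₕSₕ / Σⱼ NⱼSⱼ.
Σ NⱼSⱼ = 9560·3010 + 1509·11200 + 5851·10000 = 1.041864 × 10^8.
n_{Dept I} = 215·1509·11200 / (1.041864 × 10^8) = 34.9.

34.9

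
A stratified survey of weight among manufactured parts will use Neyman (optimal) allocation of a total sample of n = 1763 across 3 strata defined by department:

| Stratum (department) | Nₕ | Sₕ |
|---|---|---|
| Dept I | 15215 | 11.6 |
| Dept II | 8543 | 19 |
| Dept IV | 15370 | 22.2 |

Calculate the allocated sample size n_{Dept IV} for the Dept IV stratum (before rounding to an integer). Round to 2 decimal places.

Neyman allocation: nₕ = n·NₕSₕ / Σⱼ NⱼSⱼ.
Σ NⱼSⱼ = 15215·11.6 + 8543·19 + 15370·22.2 = 680025.
n_{Dept IV} = 1763·15370·22.2 / 680025 = 884.61.

884.61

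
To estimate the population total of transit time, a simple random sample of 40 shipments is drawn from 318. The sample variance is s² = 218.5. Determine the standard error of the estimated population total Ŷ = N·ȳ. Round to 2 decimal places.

Var(Ŷ) = N²·Var(ȳ) = N²·(1 − n/N)·s²/n.
f = 40/318 = 0.12578616; Var(ȳ) = 0.87421384·218.5/40 = 4.7753931.
Var(Ŷ) = 318² · 4.7753931 = 482906.85.
SE(Ŷ) = √(482906.85) = 694.91.

694.91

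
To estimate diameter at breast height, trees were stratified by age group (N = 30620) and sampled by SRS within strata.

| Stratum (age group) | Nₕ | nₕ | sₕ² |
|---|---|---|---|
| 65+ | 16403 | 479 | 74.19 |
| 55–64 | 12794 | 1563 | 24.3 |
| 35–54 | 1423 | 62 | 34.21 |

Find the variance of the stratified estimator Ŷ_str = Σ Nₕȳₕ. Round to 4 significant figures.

4.376 × 10^7

Var(Ŷ_str) = Σₕ Nₕ²(1 − fₕ)sₕ²/nₕ.
65+: 16403²·(1 − 479/16403)·74.19/479 = 4.0456221 × 10^7.
55–64: 12794²·(1 − 1563/12794)·24.3/1563 = 2.2339429 × 10^6.
35–54: 1423²·(1 − 62/1423)·34.21/62 = 1.0686227 × 10^6.
Sum = 4.3758787 × 10^7.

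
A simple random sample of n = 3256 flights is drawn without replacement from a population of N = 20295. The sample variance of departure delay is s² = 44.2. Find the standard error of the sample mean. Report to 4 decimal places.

Under SRS without replacement, Var(ȳ) = (1 − f)·s²/n with f = n/N = 3256/20295 = 0.16043360.
Var(ȳ) = (1 − 0.16043360)·44.2/3256 = 0.83956640·0.013574939 = 0.011397062.
SE(ȳ) = √(0.011397062) = 0.1068.

0.1068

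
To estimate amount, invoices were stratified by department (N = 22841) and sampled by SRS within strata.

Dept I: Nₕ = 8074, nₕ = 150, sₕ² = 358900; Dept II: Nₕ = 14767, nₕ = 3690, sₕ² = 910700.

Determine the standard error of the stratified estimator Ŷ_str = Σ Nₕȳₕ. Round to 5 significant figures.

439830

Var(Ŷ_str) = Σₕ Nₕ²(1 − fₕ)sₕ²/nₕ.
Dept I: 8074²·(1 − 150/8074)·358900/150 = 1.5307893 × 10^11.
Dept II: 14767²·(1 − 3690/14767)·910700/3690 = 4.0370432 × 10^10.
Sum = 1.9344936 × 10^11.
SE = √(1.9344936 × 10^11) = 439830.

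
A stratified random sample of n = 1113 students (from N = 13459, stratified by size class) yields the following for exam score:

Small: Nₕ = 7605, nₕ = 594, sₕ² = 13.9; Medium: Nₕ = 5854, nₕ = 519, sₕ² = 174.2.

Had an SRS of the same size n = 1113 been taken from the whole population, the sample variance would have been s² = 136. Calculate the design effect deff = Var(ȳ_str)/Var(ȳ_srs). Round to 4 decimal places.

0.5777

Var(ȳ_str) = Σ Wₕ²(1−fₕ)sₕ²/nₕ with Wₕ = Nₕ/13459:
  Small: (7605/13459)²·(1−594/7605)·13.9/594 = 0.0068878226
  Medium: (5854/13459)²·(1−519/5854)·174.2/519 = 0.057868516
  → Var(ȳ_str) = 0.064756339.
Var(ȳ_srs) = (1 − 1113/13459)·136/1113 = 0.11208751.
deff = 0.064756339 / 0.11208751 = 0.5777.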